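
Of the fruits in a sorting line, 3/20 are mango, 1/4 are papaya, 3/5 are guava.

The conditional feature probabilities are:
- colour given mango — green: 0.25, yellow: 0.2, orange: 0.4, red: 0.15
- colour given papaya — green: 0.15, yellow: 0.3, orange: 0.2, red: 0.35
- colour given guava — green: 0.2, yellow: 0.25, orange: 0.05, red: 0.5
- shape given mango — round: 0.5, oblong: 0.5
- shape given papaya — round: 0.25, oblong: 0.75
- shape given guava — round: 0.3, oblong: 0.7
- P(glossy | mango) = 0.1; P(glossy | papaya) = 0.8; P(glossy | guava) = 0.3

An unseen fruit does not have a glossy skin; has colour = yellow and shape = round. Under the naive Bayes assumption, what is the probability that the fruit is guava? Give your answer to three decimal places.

mango: 0.15 × 0.2 × 0.5 × (1−0.1) = 0.0135
papaya: 0.25 × 0.3 × 0.25 × (1−0.8) = 0.00375
guava: 0.6 × 0.25 × 0.3 × (1−0.3) = 0.0315
P(guava | x) = 0.0315 / 0.04875 ≈ 0.646

0.646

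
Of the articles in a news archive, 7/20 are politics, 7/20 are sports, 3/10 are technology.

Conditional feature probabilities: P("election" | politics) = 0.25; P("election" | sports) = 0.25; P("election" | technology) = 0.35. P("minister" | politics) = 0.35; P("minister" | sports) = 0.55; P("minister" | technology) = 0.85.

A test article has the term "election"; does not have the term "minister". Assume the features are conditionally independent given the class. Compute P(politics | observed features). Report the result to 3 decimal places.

0.508

politics: 0.35 × 0.25 × (1−0.35) = 0.056875
sports: 0.35 × 0.25 × (1−0.55) = 0.039375
technology: 0.3 × 0.35 × (1−0.85) = 0.01575
P(politics | x) = 0.056875 / 0.112 ≈ 0.508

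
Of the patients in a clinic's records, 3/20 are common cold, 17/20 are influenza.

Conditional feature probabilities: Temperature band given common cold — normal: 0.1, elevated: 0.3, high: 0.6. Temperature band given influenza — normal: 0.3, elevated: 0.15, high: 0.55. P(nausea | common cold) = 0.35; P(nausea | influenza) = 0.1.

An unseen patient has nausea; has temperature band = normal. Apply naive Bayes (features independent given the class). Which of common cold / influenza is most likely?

influenza

common cold: 0.15 × 0.1 × 0.35 = 0.00525
influenza: 0.85 × 0.3 × 0.1 = 0.0255
Highest score → influenza.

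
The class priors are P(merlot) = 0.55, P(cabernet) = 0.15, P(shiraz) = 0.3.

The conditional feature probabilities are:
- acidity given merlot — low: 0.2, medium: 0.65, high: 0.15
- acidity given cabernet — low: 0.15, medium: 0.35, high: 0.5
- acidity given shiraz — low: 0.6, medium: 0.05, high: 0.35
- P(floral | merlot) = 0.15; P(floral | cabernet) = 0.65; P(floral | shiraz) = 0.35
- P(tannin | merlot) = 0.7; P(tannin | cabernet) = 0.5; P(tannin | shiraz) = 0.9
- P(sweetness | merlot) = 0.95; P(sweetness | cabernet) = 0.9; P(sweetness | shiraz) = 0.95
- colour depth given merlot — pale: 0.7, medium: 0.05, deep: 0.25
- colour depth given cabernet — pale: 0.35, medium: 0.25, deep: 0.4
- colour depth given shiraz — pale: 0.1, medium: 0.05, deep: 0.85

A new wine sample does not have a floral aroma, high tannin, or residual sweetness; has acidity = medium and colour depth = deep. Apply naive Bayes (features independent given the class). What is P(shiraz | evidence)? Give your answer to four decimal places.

0.0268

merlot: 0.55 × 0.65 × (1−0.15) × (1−0.7) × (1−0.95) × 0.25 = 0.00113953125
cabernet: 0.15 × 0.35 × (1−0.65) × (1−0.5) × (1−0.9) × 0.4 = 0.0003675
shiraz: 0.3 × 0.05 × (1−0.35) × (1−0.9) × (1−0.95) × 0.85 = 0.0000414375
P(shiraz | x) = 0.0000414375 / 0.00154846875 ≈ 0.0268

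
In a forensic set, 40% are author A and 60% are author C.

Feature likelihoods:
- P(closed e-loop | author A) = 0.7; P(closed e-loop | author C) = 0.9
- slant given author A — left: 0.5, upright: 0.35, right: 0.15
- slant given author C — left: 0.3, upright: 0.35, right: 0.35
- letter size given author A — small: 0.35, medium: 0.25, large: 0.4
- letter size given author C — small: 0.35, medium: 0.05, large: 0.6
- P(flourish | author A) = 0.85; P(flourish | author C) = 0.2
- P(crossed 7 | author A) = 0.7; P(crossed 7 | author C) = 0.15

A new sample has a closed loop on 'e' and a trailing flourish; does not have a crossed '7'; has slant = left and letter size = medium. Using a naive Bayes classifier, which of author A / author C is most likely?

author A

author A: 0.4 × 0.7 × 0.5 × 0.25 × 0.85 × (1−0.7) = 0.008925
author C: 0.6 × 0.9 × 0.3 × 0.05 × 0.2 × (1−0.15) = 0.001377
Highest score → author A.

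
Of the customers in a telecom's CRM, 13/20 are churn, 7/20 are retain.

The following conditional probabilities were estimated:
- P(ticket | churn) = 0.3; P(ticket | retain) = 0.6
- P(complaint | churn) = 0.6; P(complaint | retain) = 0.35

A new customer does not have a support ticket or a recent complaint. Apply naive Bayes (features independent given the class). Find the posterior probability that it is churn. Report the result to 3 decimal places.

0.667

churn: 0.65 × (1−0.3) × (1−0.6) = 0.182
retain: 0.35 × (1−0.6) × (1−0.35) = 0.091
P(churn | x) = 0.182 / 0.273 ≈ 0.667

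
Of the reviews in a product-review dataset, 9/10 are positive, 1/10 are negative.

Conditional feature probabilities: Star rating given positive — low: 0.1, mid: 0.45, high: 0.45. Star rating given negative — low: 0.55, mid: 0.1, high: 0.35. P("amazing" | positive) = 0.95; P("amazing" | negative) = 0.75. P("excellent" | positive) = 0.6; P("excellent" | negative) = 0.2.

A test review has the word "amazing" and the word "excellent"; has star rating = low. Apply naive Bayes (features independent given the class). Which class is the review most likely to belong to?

positive

positive: 0.9 × 0.1 × 0.95 × 0.6 = 0.0513
negative: 0.1 × 0.55 × 0.75 × 0.2 = 0.00825
Highest score → positive.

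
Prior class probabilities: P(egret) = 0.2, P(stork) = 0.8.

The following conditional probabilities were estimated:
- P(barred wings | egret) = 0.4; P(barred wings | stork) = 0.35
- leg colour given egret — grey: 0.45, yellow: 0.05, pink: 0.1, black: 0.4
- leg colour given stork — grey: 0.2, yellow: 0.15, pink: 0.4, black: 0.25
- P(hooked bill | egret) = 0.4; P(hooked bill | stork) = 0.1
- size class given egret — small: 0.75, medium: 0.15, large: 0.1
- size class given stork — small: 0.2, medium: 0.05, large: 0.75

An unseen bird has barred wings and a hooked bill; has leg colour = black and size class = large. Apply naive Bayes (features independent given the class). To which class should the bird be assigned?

egret: 0.2 × 0.4 × 0.4 × 0.4 × 0.1 = 0.00128
stork: 0.8 × 0.35 × 0.25 × 0.1 × 0.75 = 0.00525
Highest score → stork.

stork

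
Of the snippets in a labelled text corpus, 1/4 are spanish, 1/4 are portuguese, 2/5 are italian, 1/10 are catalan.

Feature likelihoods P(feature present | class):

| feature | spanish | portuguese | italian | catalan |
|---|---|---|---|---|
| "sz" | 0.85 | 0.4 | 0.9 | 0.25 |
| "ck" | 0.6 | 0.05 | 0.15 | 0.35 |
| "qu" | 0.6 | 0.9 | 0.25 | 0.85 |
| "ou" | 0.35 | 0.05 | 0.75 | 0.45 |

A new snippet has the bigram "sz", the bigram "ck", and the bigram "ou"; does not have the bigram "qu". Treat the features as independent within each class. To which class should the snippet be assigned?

italian

spanish: 0.25 × 0.85 × 0.6 × (1−0.6) × 0.35 = 0.01785
portuguese: 0.25 × 0.4 × 0.05 × (1−0.9) × 0.05 = 0.000025
italian: 0.4 × 0.9 × 0.15 × (1−0.25) × 0.75 = 0.030375
catalan: 0.1 × 0.25 × 0.35 × (1−0.85) × 0.45 = 0.000590625
Highest score → italian.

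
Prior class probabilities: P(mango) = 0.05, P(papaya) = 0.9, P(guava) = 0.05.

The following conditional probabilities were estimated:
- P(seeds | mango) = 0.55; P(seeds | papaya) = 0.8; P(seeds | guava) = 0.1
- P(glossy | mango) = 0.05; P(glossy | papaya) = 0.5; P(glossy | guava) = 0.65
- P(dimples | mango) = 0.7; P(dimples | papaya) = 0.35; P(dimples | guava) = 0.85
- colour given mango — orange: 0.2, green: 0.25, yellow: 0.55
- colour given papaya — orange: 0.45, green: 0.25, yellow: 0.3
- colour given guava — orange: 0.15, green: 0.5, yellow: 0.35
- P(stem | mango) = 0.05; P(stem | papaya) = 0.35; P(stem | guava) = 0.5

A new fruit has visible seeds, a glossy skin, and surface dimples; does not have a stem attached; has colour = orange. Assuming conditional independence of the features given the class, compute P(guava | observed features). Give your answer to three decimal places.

mango: 0.05 × 0.55 × 0.05 × 0.7 × 0.2 × (1−0.05) = 0.000182875
papaya: 0.9 × 0.8 × 0.5 × 0.35 × 0.45 × (1−0.35) = 0.036855
guava: 0.05 × 0.1 × 0.65 × 0.85 × 0.15 × (1−0.5) = 0.0002071875
P(guava | x) = 0.0002071875 / 0.0372450625 ≈ 0.006

0.006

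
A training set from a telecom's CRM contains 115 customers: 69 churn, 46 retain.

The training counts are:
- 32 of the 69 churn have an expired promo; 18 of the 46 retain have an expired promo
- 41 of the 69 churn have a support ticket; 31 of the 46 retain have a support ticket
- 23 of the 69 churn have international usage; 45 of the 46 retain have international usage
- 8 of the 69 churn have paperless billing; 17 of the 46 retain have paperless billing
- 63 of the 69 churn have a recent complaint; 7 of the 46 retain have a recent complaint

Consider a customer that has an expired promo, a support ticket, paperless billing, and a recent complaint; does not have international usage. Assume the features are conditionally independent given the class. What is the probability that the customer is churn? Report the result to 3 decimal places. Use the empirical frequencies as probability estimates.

0.989

churn: (69/115) × (32/69) × (41/69) × (46/69) × (8/69) × (63/69) ≈ 0.0116688
retain: (46/115) × (18/46) × (31/46) × (1/46) × (17/46) × (7/46) ≈ 0.000128959
P(churn | x) = 0.0116688 / 0.011797759 ≈ 0.989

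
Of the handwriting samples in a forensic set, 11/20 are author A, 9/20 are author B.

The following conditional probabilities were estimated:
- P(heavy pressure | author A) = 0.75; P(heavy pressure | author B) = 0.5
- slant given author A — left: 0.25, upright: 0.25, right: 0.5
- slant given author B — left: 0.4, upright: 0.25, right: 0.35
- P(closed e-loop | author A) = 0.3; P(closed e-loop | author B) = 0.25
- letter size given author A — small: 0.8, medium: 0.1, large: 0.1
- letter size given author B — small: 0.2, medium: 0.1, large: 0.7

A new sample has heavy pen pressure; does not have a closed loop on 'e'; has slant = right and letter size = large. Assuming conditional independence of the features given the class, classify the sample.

author B

author A: 0.55 × 0.75 × 0.5 × (1−0.3) × 0.1 = 0.0144375
author B: 0.45 × 0.5 × 0.35 × (1−0.25) × 0.7 = 0.04134375
Highest score → author B.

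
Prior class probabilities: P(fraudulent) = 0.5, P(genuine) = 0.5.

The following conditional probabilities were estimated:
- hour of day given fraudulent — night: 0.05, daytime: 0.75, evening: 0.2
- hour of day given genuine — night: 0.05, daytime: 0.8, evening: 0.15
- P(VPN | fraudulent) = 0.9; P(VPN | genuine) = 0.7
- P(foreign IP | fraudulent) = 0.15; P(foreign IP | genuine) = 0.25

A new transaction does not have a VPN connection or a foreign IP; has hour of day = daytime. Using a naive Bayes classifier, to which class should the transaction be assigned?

fraudulent: 0.5 × 0.75 × (1−0.9) × (1−0.15) = 0.031875
genuine: 0.5 × 0.8 × (1−0.7) × (1−0.25) = 0.09
Highest score → genuine.

genuine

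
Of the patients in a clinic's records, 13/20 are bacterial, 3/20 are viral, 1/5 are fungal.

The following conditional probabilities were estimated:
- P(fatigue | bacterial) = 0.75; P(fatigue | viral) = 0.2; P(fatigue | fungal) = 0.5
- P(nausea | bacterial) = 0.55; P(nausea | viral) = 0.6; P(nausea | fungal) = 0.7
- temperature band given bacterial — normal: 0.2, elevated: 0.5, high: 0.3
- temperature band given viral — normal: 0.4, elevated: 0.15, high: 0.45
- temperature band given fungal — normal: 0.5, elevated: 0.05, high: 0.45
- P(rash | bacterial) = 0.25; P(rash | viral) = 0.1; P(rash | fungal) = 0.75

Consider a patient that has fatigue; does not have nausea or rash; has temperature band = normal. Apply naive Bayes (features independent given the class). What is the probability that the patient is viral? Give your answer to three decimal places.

0.105

bacterial: 0.65 × 0.75 × (1−0.55) × 0.2 × (1−0.25) = 0.03290625
viral: 0.15 × 0.2 × (1−0.6) × 0.4 × (1−0.1) = 0.00432
fungal: 0.2 × 0.5 × (1−0.7) × 0.5 × (1−0.75) = 0.00375
P(viral | x) = 0.00432 / 0.04097625 ≈ 0.105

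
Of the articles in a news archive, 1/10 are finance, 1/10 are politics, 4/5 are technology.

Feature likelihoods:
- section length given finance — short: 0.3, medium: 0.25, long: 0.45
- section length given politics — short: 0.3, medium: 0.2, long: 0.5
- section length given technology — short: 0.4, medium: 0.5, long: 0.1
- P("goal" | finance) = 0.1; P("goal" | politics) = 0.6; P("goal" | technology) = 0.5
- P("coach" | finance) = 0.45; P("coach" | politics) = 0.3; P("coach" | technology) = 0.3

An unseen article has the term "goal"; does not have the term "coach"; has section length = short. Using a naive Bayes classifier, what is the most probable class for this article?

technology

finance: 0.1 × 0.3 × 0.1 × (1−0.45) = 0.00165
politics: 0.1 × 0.3 × 0.6 × (1−0.3) = 0.0126
technology: 0.8 × 0.4 × 0.5 × (1−0.3) = 0.112
Highest score → technology.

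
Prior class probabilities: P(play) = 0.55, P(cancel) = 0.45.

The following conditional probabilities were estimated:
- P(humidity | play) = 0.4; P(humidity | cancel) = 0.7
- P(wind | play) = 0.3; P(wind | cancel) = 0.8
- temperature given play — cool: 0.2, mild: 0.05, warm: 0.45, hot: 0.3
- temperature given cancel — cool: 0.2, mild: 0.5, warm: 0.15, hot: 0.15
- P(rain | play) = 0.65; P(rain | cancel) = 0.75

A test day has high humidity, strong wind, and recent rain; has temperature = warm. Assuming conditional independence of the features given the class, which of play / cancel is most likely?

cancel

play: 0.55 × 0.4 × 0.3 × 0.45 × 0.65 = 0.019305
cancel: 0.45 × 0.7 × 0.8 × 0.15 × 0.75 = 0.02835
Highest score → cancel.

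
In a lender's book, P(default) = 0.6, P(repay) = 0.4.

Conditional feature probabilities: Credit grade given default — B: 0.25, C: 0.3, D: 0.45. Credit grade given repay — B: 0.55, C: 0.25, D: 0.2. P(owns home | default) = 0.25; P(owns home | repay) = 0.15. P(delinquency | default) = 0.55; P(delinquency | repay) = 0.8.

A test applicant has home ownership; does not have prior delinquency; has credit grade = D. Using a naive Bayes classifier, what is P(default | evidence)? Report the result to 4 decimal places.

default: 0.6 × 0.45 × 0.25 × (1−0.55) = 0.030375
repay: 0.4 × 0.2 × 0.15 × (1−0.8) = 0.0024
P(default | x) = 0.030375 / 0.032775 ≈ 0.9268

0.9268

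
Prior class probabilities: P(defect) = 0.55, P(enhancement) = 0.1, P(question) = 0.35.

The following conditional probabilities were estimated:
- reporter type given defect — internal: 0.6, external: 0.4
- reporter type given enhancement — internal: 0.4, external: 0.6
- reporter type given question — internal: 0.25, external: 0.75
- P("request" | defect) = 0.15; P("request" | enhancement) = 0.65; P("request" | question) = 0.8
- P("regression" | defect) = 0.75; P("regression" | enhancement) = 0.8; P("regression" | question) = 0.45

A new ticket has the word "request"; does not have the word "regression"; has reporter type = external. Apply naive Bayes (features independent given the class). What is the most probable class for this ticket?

question

defect: 0.55 × 0.4 × 0.15 × (1−0.75) = 0.00825
enhancement: 0.1 × 0.6 × 0.65 × (1−0.8) = 0.0078
question: 0.35 × 0.75 × 0.8 × (1−0.45) = 0.1155
Highest score → question.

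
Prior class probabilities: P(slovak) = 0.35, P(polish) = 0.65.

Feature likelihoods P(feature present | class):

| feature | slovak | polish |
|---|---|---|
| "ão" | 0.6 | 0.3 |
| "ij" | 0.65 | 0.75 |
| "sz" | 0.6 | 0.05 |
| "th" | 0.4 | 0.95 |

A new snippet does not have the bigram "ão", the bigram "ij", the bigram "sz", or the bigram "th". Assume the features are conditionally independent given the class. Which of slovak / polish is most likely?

slovak

slovak: 0.35 × (1−0.6) × (1−0.65) × (1−0.6) × (1−0.4) = 0.01176
polish: 0.65 × (1−0.3) × (1−0.75) × (1−0.05) × (1−0.95) = 0.005403125
Highest score → slovak.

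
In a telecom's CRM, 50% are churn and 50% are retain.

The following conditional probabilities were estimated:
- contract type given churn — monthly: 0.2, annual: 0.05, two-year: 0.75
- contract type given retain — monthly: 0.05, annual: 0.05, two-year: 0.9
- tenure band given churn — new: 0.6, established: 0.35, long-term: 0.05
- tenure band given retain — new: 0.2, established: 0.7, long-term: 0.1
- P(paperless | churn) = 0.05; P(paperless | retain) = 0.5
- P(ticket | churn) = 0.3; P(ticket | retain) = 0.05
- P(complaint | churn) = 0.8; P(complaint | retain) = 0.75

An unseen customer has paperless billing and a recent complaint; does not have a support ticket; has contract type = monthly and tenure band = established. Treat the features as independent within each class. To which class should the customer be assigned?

churn: 0.5 × 0.2 × 0.35 × 0.05 × (1−0.3) × 0.8 = 0.00098
retain: 0.5 × 0.05 × 0.7 × 0.5 × (1−0.05) × 0.75 = 0.006234375
Highest score → retain.

retain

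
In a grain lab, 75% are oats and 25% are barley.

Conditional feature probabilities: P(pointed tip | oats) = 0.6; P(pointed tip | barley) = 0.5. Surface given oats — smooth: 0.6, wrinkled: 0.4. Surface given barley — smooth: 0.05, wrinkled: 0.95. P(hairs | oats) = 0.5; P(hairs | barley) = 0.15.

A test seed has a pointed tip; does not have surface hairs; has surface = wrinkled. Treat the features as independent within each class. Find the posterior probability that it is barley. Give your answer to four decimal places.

oats: 0.75 × 0.6 × 0.4 × (1−0.5) = 0.09
barley: 0.25 × 0.5 × 0.95 × (1−0.15) = 0.1009375
P(barley | x) = 0.1009375 / 0.1909375 ≈ 0.5286

0.5286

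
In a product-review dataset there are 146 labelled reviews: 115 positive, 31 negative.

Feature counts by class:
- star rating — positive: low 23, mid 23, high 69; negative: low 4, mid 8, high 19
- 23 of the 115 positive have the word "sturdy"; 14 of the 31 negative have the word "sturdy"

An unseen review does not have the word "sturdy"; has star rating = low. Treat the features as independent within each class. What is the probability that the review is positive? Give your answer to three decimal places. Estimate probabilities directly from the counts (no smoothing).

0.893

positive: (115/146) × (23/115) × (92/115) ≈ 0.126027
negative: (31/146) × (4/31) × (17/31) ≈ 0.0150243
P(positive | x) = 0.126027 / 0.1410513 ≈ 0.893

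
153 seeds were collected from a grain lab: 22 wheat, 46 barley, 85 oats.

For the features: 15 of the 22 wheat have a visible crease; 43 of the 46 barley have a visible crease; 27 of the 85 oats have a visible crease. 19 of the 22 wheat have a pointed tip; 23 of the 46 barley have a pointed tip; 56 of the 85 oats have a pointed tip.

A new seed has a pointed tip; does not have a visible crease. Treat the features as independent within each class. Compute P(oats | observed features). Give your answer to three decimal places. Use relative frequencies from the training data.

0.835

wheat: (22/153) × (7/22) × (19/22) ≈ 0.0395128
barley: (46/153) × (3/46) × (23/46) ≈ 0.00980392
oats: (85/153) × (58/85) × (56/85) ≈ 0.24975
P(oats | x) = 0.24975 / 0.29906672 ≈ 0.835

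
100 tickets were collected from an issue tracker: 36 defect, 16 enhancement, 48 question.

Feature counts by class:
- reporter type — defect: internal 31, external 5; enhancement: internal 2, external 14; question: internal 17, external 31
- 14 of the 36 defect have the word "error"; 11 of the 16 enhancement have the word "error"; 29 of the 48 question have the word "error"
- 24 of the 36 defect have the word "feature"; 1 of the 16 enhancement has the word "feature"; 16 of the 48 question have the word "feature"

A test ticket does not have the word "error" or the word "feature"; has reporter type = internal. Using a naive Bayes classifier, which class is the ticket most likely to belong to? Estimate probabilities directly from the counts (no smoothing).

defect: (36/100) × (31/36) × (22/36) × (12/36) ≈ 0.0631481
enhancement: (16/100) × (2/16) × (5/16) × (15/16) = 0.005859375
question: (48/100) × (17/48) × (19/48) × (32/48) ≈ 0.0448611
Highest score → defect.

defect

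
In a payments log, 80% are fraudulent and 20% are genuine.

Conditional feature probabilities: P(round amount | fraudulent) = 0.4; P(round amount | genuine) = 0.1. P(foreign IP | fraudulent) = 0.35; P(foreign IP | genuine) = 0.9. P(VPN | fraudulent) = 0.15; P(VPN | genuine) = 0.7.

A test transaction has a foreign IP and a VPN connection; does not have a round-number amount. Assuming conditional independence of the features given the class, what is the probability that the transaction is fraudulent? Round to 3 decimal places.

0.182

fraudulent: 0.8 × (1−0.4) × 0.35 × 0.15 = 0.0252
genuine: 0.2 × (1−0.1) × 0.9 × 0.7 = 0.1134
P(fraudulent | x) = 0.0252 / 0.1386 ≈ 0.182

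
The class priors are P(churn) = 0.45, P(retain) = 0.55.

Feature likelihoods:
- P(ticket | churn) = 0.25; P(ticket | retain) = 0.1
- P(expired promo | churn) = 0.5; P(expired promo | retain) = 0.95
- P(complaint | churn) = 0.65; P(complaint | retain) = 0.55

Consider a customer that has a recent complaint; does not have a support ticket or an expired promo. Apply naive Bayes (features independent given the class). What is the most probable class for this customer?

churn

churn: 0.45 × (1−0.25) × (1−0.5) × 0.65 = 0.1096875
retain: 0.55 × (1−0.1) × (1−0.95) × 0.55 = 0.0136125
Highest score → churn.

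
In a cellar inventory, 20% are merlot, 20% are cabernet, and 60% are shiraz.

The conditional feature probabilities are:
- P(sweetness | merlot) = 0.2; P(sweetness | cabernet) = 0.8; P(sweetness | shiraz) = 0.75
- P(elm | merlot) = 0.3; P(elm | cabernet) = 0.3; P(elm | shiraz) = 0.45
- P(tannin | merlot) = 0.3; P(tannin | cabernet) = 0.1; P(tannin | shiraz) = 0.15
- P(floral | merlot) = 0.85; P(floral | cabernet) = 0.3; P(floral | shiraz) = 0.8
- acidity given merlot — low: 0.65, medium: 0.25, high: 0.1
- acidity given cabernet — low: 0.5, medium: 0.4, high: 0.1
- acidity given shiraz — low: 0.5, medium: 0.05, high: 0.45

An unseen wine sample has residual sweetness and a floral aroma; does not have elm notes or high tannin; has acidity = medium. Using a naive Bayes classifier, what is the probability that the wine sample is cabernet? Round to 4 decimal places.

0.4902

merlot: 0.2 × 0.2 × (1−0.3) × (1−0.3) × 0.85 × 0.25 = 0.004165
cabernet: 0.2 × 0.8 × (1−0.3) × (1−0.1) × 0.3 × 0.4 = 0.012096
shiraz: 0.6 × 0.75 × (1−0.45) × (1−0.15) × 0.8 × 0.05 = 0.008415
P(cabernet | x) = 0.012096 / 0.024676 ≈ 0.4902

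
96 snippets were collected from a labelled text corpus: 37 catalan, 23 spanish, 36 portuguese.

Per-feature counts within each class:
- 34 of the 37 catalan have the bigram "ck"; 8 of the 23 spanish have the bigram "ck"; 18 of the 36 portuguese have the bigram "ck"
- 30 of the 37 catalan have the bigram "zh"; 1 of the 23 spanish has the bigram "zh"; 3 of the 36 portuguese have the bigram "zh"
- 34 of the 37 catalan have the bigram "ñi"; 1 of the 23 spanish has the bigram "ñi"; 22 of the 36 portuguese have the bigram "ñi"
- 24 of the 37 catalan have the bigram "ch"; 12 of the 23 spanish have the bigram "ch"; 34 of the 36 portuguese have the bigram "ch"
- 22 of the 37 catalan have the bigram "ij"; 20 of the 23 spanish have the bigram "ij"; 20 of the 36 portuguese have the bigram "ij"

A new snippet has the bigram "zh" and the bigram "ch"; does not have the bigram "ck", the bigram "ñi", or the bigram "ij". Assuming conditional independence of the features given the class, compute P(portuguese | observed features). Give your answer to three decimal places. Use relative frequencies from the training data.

catalan: (37/96) × (3/37) × (30/37) × (3/37) × (24/37) × (15/37) ≈ 0.000540242
spanish: (23/96) × (15/23) × (1/23) × (22/23) × (12/23) × (3/23) ≈ 0.000442215
portuguese: (36/96) × (18/36) × (3/36) × (14/36) × (34/36) × (16/36) ≈ 0.00255058
P(portuguese | x) = 0.00255058 / 0.003533037 ≈ 0.722

0.722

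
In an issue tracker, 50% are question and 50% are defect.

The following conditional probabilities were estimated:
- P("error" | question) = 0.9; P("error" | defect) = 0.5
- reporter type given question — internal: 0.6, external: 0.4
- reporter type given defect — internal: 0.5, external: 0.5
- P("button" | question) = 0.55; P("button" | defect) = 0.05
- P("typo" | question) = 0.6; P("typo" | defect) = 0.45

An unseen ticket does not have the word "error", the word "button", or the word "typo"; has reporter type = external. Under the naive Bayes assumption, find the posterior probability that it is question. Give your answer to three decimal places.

0.052

question: 0.5 × (1−0.9) × 0.4 × (1−0.55) × (1−0.6) = 0.0036
defect: 0.5 × (1−0.5) × 0.5 × (1−0.05) × (1−0.45) = 0.0653125
P(question | x) = 0.0036 / 0.0689125 ≈ 0.052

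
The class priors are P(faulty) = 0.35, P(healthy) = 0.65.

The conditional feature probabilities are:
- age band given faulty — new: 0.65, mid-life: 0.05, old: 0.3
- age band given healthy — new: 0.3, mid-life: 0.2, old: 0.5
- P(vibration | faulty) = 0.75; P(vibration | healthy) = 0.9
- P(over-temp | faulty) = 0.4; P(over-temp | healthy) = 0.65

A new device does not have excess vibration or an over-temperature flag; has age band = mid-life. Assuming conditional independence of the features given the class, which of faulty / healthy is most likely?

faulty: 0.35 × 0.05 × (1−0.75) × (1−0.4) = 0.002625
healthy: 0.65 × 0.2 × (1−0.9) × (1−0.65) = 0.00455
Highest score → healthy.

healthy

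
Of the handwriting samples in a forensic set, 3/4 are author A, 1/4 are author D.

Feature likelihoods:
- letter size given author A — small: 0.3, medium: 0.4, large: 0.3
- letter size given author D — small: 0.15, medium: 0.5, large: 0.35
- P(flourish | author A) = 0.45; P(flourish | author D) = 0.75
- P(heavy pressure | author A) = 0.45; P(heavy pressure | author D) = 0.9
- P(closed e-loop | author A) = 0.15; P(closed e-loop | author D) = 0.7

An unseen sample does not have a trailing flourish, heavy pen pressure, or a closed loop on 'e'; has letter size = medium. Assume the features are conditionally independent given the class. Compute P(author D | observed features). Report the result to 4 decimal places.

author A: 0.75 × 0.4 × (1−0.45) × (1−0.45) × (1−0.15) = 0.0771375
author D: 0.25 × 0.5 × (1−0.75) × (1−0.9) × (1−0.7) = 0.0009375
P(author D | x) = 0.0009375 / 0.078075 ≈ 0.0120

0.0120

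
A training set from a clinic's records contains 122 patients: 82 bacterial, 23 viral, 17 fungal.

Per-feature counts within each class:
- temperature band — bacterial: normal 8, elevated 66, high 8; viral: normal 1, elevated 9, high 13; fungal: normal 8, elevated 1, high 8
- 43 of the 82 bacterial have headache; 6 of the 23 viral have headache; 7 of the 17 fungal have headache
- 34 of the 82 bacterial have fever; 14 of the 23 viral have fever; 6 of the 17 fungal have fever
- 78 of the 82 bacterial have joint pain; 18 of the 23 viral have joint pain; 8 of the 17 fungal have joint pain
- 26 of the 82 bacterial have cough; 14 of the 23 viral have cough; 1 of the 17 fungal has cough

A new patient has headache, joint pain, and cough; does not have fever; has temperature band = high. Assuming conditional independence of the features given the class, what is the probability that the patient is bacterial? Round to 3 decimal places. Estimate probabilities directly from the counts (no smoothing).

0.517

bacterial: (82/122) × (8/82) × (43/82) × (48/82) × (78/82) × (26/82) ≈ 0.00607089
viral: (23/122) × (13/23) × (6/23) × (9/23) × (18/23) × (14/23) ≈ 0.00518163
fungal: (17/122) × (8/17) × (7/17) × (11/17) × (8/17) × (1/17) ≈ 0.000483632
P(bacterial | x) = 0.00607089 / 0.011736152 ≈ 0.517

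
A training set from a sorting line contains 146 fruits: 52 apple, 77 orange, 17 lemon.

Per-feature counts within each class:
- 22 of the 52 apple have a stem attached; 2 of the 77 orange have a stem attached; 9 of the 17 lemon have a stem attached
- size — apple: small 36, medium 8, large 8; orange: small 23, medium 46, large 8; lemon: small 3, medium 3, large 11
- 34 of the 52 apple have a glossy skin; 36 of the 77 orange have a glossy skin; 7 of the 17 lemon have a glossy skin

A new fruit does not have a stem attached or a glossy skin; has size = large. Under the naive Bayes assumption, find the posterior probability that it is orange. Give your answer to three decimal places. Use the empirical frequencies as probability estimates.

0.472

apple: (52/146) × (30/52) × (8/52) × (18/52) ≈ 0.0109427
orange: (77/146) × (75/77) × (8/77) × (41/77) ≈ 0.0284185
lemon: (17/146) × (8/17) × (11/17) × (10/17) ≈ 0.020856
P(orange | x) = 0.0284185 / 0.0602172 ≈ 0.472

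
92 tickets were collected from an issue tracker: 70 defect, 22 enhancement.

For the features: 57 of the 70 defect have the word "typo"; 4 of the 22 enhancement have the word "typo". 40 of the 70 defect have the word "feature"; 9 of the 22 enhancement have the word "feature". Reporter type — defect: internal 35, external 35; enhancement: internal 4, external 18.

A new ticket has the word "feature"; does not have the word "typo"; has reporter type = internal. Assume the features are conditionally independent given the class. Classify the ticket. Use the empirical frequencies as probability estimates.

defect: (70/92) × (13/70) × (40/70) × (35/70) ≈ 0.0403727
enhancement: (22/92) × (18/22) × (9/22) × (4/22) ≈ 0.0145526
Highest score → defect.

defect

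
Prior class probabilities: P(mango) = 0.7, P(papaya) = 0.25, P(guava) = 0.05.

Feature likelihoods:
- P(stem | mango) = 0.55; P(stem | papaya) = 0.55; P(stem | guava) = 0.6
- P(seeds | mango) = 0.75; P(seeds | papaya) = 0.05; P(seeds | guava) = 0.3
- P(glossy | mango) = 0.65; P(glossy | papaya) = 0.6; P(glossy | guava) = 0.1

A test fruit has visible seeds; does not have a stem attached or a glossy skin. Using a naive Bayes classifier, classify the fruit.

mango

mango: 0.7 × (1−0.55) × 0.75 × (1−0.65) = 0.0826875
papaya: 0.25 × (1−0.55) × 0.05 × (1−0.6) = 0.00225
guava: 0.05 × (1−0.6) × 0.3 × (1−0.1) = 0.0054
Highest score → mango.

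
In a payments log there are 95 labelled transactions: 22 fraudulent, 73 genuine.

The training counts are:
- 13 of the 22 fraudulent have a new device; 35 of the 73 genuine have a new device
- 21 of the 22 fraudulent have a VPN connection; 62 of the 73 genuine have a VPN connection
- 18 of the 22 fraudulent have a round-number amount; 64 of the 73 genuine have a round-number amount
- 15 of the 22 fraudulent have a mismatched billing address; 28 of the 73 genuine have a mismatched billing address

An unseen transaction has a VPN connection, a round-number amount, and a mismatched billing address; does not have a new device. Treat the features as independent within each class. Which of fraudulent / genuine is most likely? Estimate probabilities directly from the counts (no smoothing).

genuine

fraudulent: (22/95) × (9/22) × (21/22) × (18/22) × (15/22) ≈ 0.0504468
genuine: (73/95) × (38/73) × (62/73) × (64/73) × (28/73) ≈ 0.114241
Highest score → genuine.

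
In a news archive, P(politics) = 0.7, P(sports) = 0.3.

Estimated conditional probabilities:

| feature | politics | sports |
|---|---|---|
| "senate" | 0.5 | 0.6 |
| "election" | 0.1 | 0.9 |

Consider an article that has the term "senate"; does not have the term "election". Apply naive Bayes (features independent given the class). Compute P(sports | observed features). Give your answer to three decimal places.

politics: 0.7 × 0.5 × (1−0.1) = 0.315
sports: 0.3 × 0.6 × (1−0.9) = 0.018
P(sports | x) = 0.018 / 0.333 ≈ 0.054

0.054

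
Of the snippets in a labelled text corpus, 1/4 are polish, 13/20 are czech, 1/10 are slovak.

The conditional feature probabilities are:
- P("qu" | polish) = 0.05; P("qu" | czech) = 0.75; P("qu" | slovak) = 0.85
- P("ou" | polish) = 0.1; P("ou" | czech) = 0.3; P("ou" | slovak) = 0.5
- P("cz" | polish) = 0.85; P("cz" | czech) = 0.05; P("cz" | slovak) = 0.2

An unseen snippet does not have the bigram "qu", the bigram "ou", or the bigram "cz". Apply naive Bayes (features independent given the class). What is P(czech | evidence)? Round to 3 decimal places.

0.740

polish: 0.25 × (1−0.05) × (1−0.1) × (1−0.85) = 0.0320625
czech: 0.65 × (1−0.75) × (1−0.3) × (1−0.05) = 0.1080625
slovak: 0.1 × (1−0.85) × (1−0.5) × (1−0.2) = 0.006
P(czech | x) = 0.1080625 / 0.146125 ≈ 0.740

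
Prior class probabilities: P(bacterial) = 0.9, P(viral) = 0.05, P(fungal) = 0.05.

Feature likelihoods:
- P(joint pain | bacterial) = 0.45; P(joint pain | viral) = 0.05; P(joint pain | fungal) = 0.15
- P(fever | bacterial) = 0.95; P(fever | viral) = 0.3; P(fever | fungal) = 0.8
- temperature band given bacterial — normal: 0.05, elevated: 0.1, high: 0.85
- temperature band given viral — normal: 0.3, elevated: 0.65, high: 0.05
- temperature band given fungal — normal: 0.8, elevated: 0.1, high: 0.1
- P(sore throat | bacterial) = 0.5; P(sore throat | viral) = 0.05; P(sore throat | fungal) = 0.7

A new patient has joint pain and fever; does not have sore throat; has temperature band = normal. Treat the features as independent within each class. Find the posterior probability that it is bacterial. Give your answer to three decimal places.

bacterial: 0.9 × 0.45 × 0.95 × 0.05 × (1−0.5) = 0.00961875
viral: 0.05 × 0.05 × 0.3 × 0.3 × (1−0.05) = 0.00021375
fungal: 0.05 × 0.15 × 0.8 × 0.8 × (1−0.7) = 0.00144
P(bacterial | x) = 0.00961875 / 0.0112725 ≈ 0.853

0.853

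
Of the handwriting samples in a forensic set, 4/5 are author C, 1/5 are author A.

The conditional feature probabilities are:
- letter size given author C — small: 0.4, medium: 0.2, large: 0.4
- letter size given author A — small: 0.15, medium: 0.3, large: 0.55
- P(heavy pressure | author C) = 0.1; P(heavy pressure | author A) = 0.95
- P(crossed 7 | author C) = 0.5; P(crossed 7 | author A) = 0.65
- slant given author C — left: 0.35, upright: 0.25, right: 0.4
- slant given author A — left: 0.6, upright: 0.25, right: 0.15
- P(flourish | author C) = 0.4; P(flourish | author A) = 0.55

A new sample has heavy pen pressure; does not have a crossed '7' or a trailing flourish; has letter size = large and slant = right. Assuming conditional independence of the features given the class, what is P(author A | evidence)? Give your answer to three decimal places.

0.391

author C: 0.8 × 0.4 × 0.1 × (1−0.5) × 0.4 × (1−0.4) = 0.00384
author A: 0.2 × 0.55 × 0.95 × (1−0.65) × 0.15 × (1−0.55) = 0.0024688125
P(author A | x) = 0.0024688125 / 0.0063088125 ≈ 0.391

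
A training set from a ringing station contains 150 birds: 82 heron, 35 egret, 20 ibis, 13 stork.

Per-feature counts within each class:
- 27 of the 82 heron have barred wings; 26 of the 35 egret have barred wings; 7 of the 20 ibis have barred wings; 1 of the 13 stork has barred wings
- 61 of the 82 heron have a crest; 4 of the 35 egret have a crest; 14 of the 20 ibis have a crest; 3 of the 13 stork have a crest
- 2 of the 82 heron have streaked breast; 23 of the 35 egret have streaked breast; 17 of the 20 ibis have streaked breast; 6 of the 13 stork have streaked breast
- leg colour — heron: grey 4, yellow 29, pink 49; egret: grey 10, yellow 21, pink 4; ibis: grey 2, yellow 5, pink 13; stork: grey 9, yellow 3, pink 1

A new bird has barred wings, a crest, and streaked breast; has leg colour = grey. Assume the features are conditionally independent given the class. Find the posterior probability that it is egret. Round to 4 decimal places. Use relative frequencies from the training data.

heron: (82/150) × (27/82) × (61/82) × (2/82) × (4/82) ≈ 0.000159313
egret: (35/150) × (26/35) × (4/35) × (23/35) × (10/35) ≈ 0.00371934
ibis: (20/150) × (7/20) × (14/20) × (17/20) × (2/20) ≈ 0.00277667
stork: (13/150) × (1/13) × (3/13) × (6/13) × (9/13) ≈ 0.000491579
P(egret | x) = 0.00371934 / 0.007146902 ≈ 0.5204

0.5204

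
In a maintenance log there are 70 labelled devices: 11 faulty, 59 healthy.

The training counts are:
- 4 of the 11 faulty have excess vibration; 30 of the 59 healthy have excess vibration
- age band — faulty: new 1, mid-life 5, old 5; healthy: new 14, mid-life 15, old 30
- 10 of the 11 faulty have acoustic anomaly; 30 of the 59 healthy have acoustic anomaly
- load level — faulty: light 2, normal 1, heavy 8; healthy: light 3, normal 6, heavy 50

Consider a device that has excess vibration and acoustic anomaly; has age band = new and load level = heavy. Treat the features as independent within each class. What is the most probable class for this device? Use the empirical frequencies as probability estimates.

faulty: (11/70) × (4/11) × (1/11) × (10/11) × (8/11) ≈ 0.00343458
healthy: (59/70) × (30/59) × (14/59) × (30/59) × (50/59) ≈ 0.0438214
Highest score → healthy.

healthy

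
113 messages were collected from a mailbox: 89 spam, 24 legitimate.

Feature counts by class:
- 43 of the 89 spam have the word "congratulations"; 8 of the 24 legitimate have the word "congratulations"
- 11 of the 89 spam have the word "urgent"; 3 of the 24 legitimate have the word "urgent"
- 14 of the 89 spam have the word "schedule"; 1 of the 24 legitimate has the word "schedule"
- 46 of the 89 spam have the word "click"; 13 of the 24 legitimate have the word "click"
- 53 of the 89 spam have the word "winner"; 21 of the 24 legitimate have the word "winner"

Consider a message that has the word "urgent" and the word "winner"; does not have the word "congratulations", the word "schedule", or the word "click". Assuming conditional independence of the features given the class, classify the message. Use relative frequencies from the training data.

spam: (89/113) × (46/89) × (11/89) × (75/89) × (43/89) × (53/89) ≈ 0.0121988
legitimate: (24/113) × (16/24) × (3/24) × (23/24) × (11/24) × (21/24) ≈ 0.00680233
Highest score → spam.

spam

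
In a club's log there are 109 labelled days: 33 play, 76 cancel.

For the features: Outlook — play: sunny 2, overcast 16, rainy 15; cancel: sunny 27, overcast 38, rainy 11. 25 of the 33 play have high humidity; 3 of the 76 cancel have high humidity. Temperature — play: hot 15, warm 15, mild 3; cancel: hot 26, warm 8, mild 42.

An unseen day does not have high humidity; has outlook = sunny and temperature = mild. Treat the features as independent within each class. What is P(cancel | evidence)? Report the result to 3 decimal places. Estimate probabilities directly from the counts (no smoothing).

play: (33/109) × (2/33) × (8/33) × (3/33) ≈ 0.000404377
cancel: (76/109) × (27/76) × (73/76) × (42/76) ≈ 0.131487
P(cancel | x) = 0.131487 / 0.131891377 ≈ 0.997

0.997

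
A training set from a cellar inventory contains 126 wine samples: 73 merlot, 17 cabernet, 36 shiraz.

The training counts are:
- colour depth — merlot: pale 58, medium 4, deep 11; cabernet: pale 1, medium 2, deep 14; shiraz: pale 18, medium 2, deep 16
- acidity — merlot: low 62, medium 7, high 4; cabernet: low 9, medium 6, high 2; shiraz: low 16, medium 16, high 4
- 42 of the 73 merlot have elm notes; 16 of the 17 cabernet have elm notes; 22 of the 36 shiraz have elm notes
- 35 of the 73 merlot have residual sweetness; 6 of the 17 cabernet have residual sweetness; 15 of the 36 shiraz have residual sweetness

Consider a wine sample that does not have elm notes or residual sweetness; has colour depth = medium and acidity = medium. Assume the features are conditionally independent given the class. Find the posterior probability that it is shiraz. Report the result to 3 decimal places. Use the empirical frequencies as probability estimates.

merlot: (73/126) × (4/73) × (7/73) × (31/73) × (38/73) ≈ 0.000672921
cabernet: (17/126) × (2/17) × (6/17) × (1/17) × (11/17) ≈ 0.000213234
shiraz: (36/126) × (2/36) × (16/36) × (14/36) × (21/36) ≈ 0.00160037
P(shiraz | x) = 0.00160037 / 0.002486525 ≈ 0.644

0.644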